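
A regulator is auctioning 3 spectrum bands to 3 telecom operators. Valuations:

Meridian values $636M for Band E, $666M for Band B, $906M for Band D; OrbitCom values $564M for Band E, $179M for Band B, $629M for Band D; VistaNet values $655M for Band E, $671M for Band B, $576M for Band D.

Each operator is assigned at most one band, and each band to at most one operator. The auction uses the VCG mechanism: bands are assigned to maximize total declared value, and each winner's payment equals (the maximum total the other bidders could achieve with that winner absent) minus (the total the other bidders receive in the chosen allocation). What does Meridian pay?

Efficient allocation: Meridian→Band D ($906M), OrbitCom→Band E ($564M), VistaNet→Band B ($671M); total welfare W = $2141M.
Meridian receives Band D at value $906M, so the others get W − 906 = $1235M.
Without Meridian: best allocation of the remaining 2 bidders over all 3 bands is OrbitCom→Band D ($629M), VistaNet→Band B ($671M), total $1300M.
VCG payment = (others' best without Meridian) − (others' welfare with Meridian) = 1300 − 1235 = $65M.

Meridian pays $65M.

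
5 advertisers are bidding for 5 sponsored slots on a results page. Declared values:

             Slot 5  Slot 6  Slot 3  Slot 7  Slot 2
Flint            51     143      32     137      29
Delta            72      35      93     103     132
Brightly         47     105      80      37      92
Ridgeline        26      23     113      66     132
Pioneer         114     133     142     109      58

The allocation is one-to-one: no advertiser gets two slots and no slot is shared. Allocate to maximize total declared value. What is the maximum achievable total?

Maximum total: $601

Treat this as an assignment problem: match each advertiser to one slot.
Optimal: Flint→Slot 7 ($137), Delta→Slot 2 ($132), Brightly→Slot 6 ($105), Ridgeline→Slot 3 ($113), Pioneer→Slot 5 ($114) — total 137+132+105+113+114 = $601.
Column-greedy (each slot in turn goes to its best remaining advertiser) gives $565, worse by 36.
Next-best assignment: Flint→Slot 7, Delta→Slot 5, Brightly→Slot 6, Ridgeline→Slot 2, Pioneer→Slot 3 = $588.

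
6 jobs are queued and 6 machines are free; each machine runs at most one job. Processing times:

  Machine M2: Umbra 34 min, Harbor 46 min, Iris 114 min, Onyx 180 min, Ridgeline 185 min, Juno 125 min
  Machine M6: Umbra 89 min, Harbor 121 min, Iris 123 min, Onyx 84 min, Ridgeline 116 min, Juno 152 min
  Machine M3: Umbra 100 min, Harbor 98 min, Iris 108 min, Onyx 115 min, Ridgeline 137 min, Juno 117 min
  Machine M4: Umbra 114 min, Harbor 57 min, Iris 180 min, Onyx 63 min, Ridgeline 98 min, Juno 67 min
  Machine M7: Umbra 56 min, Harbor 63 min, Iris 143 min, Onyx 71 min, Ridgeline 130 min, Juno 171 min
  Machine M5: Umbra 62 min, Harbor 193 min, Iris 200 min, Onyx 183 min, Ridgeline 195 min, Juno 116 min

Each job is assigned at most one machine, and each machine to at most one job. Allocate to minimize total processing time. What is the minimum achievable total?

Optimal: Umbra→Machine M5 (62 min), Harbor→Machine M2 (46 min), Iris→Machine M3 (108 min), Onyx→Machine M7 (71 min), Ridgeline→Machine M6 (116 min), Juno→Machine M4 (67 min) — total 62+46+108+71+116+67 = 470 min.
Column-greedy (each machine in turn goes to its cheapest remaining job) gives 613 min, worse by 143.
No other one-to-one assignment undercuts 470 min.

Minimum total: 470 min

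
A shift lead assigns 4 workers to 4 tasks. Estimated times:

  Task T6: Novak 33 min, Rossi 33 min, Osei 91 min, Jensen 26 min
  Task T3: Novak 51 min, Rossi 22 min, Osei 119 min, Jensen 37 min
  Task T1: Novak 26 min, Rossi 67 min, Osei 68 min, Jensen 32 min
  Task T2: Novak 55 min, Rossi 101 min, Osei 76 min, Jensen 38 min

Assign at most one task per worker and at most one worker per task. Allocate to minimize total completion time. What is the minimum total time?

Min total: 150 min

Optimal: Novak→Task T1 (26 min), Rossi→Task T3 (22 min), Osei→Task T2 (76 min), Jensen→Task T6 (26 min) — total 26+22+76+26 = 150 min.
Next-best assignment: Novak→Task T6, Rossi→Task T3, Osei→Task T1, Jensen→Task T2 = 161 min.
Swapping Osei↔Rossi (Osei→Task T3 119 min, Rossi→Task T2 101 min) adds 122.
No other one-to-one assignment undercuts 150 min.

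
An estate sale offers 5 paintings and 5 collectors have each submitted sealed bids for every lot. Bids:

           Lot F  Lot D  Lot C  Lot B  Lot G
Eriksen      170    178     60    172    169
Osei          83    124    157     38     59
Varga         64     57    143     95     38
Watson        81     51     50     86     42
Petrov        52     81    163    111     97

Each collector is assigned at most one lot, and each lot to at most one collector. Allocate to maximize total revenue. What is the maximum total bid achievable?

Treat this as an assignment problem: match each collector to one lot.
Optimal: Eriksen→Lot G ($169), Osei→Lot D ($124), Varga→Lot B ($95), Watson→Lot F ($81), Petrov→Lot C ($163) — total 169+124+95+81+163 = $632.
Next-best assignment: Eriksen→Lot G, Osei→Lot D, Varga→Lot C, Watson→Lot F, Petrov→Lot B = $628.
Swapping Petrov↔Varga (Petrov→Lot B $111, Varga→Lot C $143) loses 4.

Maximum total: $632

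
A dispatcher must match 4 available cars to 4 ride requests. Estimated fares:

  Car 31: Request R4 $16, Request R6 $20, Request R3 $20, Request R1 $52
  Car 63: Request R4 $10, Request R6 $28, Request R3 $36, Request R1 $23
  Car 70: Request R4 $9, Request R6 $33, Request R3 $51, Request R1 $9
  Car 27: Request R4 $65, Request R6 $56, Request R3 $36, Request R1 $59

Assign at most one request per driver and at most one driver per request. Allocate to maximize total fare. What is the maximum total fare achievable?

Optimal: Car 31→Request R1 ($52), Car 63→Request R6 ($28), Car 70→Request R3 ($51), Car 27→Request R4 ($65) — total 52+28+51+65 = $196.
Row-greedy (each driver in turn takes its best remaining request) gives $186, worse by 10.
Swapping Car 31↔Car 70 (Car 31→Request R3 $20, Car 70→Request R1 $9) loses 74.
Every other assignment is strictly worse.

Max total: $196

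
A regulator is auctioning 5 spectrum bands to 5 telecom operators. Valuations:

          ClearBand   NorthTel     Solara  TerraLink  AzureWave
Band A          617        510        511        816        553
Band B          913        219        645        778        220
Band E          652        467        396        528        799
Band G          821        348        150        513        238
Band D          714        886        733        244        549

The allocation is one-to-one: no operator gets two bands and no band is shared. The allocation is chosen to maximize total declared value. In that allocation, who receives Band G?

Treat this as an assignment problem: match each operator to one band.
Optimal: ClearBand→Band G ($821M), NorthTel→Band D ($886M), Solara→Band B ($645M), TerraLink→Band A ($816M), AzureWave→Band E ($799M) — total 821+886+645+816+799 = $3967M.
Next-best assignment: ClearBand→Band G, NorthTel→Band D, Solara→Band A, TerraLink→Band B, AzureWave→Band E = $3795M.
Every other assignment is strictly worse.
ClearBand's own top band is Band B ($913M), but forcing ClearBand→Band B and reassigning the rest optimally gives only $3622M — worse by 345.

ClearBand receives Band G.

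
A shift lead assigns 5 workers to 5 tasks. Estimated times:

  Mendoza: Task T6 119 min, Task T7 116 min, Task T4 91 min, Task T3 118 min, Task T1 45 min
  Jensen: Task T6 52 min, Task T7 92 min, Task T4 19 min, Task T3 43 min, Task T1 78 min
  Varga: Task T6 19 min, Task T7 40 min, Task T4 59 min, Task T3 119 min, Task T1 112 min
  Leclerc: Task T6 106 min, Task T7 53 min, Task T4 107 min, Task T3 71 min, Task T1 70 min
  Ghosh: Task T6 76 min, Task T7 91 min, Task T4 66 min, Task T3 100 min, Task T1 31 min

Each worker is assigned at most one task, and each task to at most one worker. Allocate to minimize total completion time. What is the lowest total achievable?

Min total: 226 min

This is the linear assignment problem.
Optimal: Mendoza→Task T1 (45 min), Jensen→Task T3 (43 min), Varga→Task T6 (19 min), Leclerc→Task T7 (53 min), Ghosh→Task T4 (66 min) — total 45+43+19+53+66 = 226 min.
Column-greedy (each task in turn goes to its cheapest remaining worker) gives 236 min, worse by 10.
Next-best assignment: Mendoza→Task T1, Jensen→Task T4, Varga→Task T6, Leclerc→Task T7, Ghosh→Task T3 = 236 min.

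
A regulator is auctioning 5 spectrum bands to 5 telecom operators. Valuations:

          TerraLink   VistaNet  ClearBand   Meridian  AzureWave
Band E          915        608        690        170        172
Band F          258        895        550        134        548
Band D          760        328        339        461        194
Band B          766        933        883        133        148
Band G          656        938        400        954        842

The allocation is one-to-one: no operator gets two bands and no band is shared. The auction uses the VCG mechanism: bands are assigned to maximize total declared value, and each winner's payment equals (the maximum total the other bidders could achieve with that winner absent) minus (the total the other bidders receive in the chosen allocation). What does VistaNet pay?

VistaNet pays $199M.

Efficient allocation: TerraLink→Band E ($915M), VistaNet→Band F ($895M), ClearBand→Band B ($883M), Meridian→Band D ($461M), AzureWave→Band G ($842M); total welfare W = $3996M.
VistaNet receives Band F at value $895M, so the others get W − 895 = $3101M.
Without VistaNet: best allocation of the remaining 4 bidders over all 5 bands is TerraLink→Band E ($915M), ClearBand→Band B ($883M), Meridian→Band G ($954M), AzureWave→Band F ($548M), total $3300M.
VCG payment = (others' best without VistaNet) − (others' welfare with VistaNet) = 3300 − 3101 = $199M.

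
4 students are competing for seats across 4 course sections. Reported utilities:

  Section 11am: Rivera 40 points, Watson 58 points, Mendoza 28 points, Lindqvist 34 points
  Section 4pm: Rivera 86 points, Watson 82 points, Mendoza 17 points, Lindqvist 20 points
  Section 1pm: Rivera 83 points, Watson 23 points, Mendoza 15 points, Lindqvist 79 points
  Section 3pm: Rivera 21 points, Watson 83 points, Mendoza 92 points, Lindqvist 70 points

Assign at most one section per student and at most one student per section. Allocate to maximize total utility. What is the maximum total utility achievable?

Maximum total: 315 points

This is the linear assignment problem.
Optimal: Rivera→Section 4pm (86 points), Watson→Section 11am (58 points), Mendoza→Section 3pm (92 points), Lindqvist→Section 1pm (79 points) — total 86+58+92+79 = 315 points.
Next-best assignment: Rivera→Section 11am, Watson→Section 4pm, Mendoza→Section 3pm, Lindqvist→Section 1pm = 293 points.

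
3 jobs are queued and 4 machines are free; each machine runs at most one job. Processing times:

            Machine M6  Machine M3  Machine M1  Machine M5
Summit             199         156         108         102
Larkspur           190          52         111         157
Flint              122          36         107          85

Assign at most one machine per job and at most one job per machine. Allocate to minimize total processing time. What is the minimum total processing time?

Min total: 245 min

Optimal: Summit→Machine M1 (108 min), Larkspur→Machine M3 (52 min), Flint→Machine M5 (85 min) — total 108+52+85 = 245 min.
Row-greedy (each job in turn takes its cheapest remaining machine) gives 261 min, worse by 16.
Swapping Larkspur↔Flint (Larkspur→Machine M5 157 min, Flint→Machine M3 36 min) adds 56.
No other one-to-one assignment undercuts 245 min.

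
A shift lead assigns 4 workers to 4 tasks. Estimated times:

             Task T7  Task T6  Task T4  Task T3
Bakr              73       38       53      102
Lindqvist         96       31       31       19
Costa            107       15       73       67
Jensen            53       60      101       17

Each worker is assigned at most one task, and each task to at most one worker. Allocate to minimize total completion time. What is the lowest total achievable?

Min total: 136 min

This is the linear assignment problem.
Optimal: Bakr→Task T7 (73 min), Lindqvist→Task T4 (31 min), Costa→Task T6 (15 min), Jensen→Task T3 (17 min) — total 73+31+15+17 = 136 min.
Column-greedy (each task in turn goes to its cheapest remaining worker) gives 201 min, worse by 65.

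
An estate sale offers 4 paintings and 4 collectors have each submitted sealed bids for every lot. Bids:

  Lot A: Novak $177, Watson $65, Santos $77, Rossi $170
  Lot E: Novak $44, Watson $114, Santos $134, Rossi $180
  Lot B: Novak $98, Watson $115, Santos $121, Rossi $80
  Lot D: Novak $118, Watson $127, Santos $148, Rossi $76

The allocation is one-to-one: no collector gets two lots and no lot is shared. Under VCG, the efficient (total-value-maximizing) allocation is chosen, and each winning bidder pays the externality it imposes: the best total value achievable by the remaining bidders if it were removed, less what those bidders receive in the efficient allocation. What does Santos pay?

Santos pays $12.

Efficient allocation: Novak→Lot A ($177), Watson→Lot B ($115), Santos→Lot D ($148), Rossi→Lot E ($180); total welfare W = $620.
Santos receives Lot D at value $148, so the others get W − 148 = $472.
Without Santos: best allocation of the remaining 3 bidders over all 4 lots is Novak→Lot A ($177), Watson→Lot D ($127), Rossi→Lot E ($180), total $484.
VCG payment = (others' best without Santos) − (others' welfare with Santos) = 484 − 472 = $12.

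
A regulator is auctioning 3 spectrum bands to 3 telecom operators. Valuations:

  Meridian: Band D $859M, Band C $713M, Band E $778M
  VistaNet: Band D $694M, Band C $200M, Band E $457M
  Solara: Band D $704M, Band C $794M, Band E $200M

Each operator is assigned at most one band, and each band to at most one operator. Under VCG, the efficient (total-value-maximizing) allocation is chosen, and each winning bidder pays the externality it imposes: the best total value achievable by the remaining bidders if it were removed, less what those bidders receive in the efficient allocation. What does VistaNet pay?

VistaNet pays $81M.

Efficient allocation: Meridian→Band E ($778M), VistaNet→Band D ($694M), Solara→Band C ($794M); total welfare W = $2266M.
VistaNet receives Band D at value $694M, so the others get W − 694 = $1572M.
Without VistaNet: best allocation of the remaining 2 bidders over all 3 bands is Meridian→Band D ($859M), Solara→Band C ($794M), total $1653M.
VCG payment = (others' best without VistaNet) − (others' welfare with VistaNet) = 1653 − 1572 = $81M.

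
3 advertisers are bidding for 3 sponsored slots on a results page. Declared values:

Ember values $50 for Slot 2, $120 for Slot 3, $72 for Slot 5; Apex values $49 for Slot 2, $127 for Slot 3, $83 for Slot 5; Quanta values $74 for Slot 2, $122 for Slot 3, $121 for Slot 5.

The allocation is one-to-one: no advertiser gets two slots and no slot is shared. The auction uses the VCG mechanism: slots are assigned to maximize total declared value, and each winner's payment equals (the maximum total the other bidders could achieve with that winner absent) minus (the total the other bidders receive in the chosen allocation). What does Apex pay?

Efficient allocation: Ember→Slot 2 ($50), Apex→Slot 3 ($127), Quanta→Slot 5 ($121); total welfare W = $298.
Apex receives Slot 3 at value $127, so the others get W − 127 = $171.
Without Apex: best allocation of the remaining 2 bidders over all 3 slots is Ember→Slot 3 ($120), Quanta→Slot 5 ($121), total $241.
VCG payment = (others' best without Apex) − (others' welfare with Apex) = 241 − 171 = $70.

Apex pays $70.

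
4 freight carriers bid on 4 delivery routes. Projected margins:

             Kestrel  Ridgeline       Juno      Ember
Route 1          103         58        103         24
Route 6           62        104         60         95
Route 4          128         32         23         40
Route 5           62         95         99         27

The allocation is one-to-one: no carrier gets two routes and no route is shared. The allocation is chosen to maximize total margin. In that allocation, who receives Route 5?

Ridgeline receives Route 5.

This is a one-to-one assignment (maximum-weight bipartite matching).
Optimal: Kestrel→Route 4 ($128k), Ridgeline→Route 5 ($95k), Juno→Route 1 ($103k), Ember→Route 6 ($95k) — total 128+95+103+95 = $421k.
Ridgeline's own top route is Route 6 ($104k), but forcing Ridgeline→Route 6 and reassigning the rest optimally gives only $362k — worse by 59.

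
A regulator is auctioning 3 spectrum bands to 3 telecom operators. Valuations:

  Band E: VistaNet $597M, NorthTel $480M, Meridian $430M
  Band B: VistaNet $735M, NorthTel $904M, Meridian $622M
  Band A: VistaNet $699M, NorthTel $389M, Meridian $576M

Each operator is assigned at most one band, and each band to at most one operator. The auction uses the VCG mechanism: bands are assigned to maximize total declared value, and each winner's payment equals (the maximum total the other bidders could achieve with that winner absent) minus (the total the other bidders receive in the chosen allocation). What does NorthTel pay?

Efficient allocation: VistaNet→Band E ($597M), NorthTel→Band B ($904M), Meridian→Band A ($576M); total welfare W = $2077M.
NorthTel receives Band B at value $904M, so the others get W − 904 = $1173M.
Without NorthTel: best allocation of the remaining 2 bidders over all 3 bands is VistaNet→Band A ($699M), Meridian→Band B ($622M), total $1321M.
VCG payment = (others' best without NorthTel) − (others' welfare with NorthTel) = 1321 − 1173 = $148M.

NorthTel pays $148M.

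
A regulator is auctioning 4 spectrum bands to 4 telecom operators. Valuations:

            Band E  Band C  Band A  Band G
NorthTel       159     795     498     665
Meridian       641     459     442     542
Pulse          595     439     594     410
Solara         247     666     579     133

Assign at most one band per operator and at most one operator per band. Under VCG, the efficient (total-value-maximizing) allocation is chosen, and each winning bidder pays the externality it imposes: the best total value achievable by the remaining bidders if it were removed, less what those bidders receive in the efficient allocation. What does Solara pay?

Efficient allocation: NorthTel→Band G ($665M), Meridian→Band E ($641M), Pulse→Band A ($594M), Solara→Band C ($666M); total welfare W = $2566M.
Solara receives Band C at value $666M, so the others get W − 666 = $1900M.
Without Solara: best allocation of the remaining 3 bidders over all 4 bands is NorthTel→Band C ($795M), Meridian→Band E ($641M), Pulse→Band A ($594M), total $2030M.
VCG payment = (others' best without Solara) − (others' welfare with Solara) = 2030 − 1900 = $130M.

Solara pays $130M.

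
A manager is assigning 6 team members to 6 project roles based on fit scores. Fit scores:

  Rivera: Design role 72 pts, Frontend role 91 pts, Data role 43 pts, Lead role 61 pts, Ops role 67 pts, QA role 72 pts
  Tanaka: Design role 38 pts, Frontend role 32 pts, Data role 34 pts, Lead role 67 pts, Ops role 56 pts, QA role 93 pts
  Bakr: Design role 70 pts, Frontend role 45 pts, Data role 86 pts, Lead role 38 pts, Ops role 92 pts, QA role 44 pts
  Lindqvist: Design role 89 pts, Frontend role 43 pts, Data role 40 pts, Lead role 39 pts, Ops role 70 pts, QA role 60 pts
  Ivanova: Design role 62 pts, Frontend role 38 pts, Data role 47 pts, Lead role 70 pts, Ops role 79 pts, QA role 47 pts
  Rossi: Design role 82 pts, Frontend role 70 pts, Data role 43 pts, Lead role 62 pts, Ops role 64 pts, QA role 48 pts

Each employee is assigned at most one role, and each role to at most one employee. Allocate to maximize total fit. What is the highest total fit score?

Max total: 500 pts

Optimal: Rivera→Frontend role (91 pts), Tanaka→QA role (93 pts), Bakr→Data role (86 pts), Lindqvist→Design role (89 pts), Ivanova→Ops role (79 pts), Rossi→Lead role (62 pts) — total 91+93+86+89+79+62 = 500 pts.
Column-greedy (each role in turn goes to its best remaining employee) gives 493 pts, worse by 7.
Next-best assignment: Rivera→Frontend role, Tanaka→QA role, Bakr→Data role, Lindqvist→Design role, Ivanova→Lead role, Rossi→Ops role = 493 pts.
Every other assignment is strictly worse.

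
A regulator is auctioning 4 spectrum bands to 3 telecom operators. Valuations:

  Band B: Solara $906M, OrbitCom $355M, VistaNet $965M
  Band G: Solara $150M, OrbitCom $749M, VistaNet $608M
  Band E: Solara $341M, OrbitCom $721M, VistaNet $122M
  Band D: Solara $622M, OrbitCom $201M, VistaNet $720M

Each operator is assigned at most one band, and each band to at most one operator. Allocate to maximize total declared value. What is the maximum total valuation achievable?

Maximum total: $2375M

This is a one-to-one assignment (maximum-weight bipartite matching).
Optimal: Solara→Band B ($906M), OrbitCom→Band G ($749M), VistaNet→Band D ($720M) — total 906+749+720 = $2375M.
Max-entry greedy (repeatedly take the single best remaining cell) gives $2336M, worse by 39.
Swapping Solara↔VistaNet (Solara→Band D $622M, VistaNet→Band B $965M) loses 39.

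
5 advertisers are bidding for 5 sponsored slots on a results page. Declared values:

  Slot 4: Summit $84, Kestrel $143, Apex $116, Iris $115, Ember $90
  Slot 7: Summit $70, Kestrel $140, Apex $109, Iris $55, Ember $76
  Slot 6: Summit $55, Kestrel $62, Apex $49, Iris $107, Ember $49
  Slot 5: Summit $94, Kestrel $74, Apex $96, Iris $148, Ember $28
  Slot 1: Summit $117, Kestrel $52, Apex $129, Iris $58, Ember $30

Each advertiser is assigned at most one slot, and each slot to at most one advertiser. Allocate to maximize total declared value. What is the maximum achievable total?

Maximum total: $570

Optimal: Summit→Slot 1 ($117), Kestrel→Slot 7 ($140), Apex→Slot 4 ($116), Iris→Slot 5 ($148), Ember→Slot 6 ($49) — total 117+140+116+148+49 = $570.
Max-entry greedy (repeatedly take the single best remaining cell) gives $551, worse by 19.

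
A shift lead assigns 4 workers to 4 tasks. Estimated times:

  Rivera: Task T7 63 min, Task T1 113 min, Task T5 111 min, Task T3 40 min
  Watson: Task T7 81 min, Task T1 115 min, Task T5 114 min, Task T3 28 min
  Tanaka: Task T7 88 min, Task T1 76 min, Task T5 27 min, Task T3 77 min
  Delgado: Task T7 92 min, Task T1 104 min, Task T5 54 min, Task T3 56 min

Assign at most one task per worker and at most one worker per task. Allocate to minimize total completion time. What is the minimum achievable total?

Treat this as an assignment problem: match each worker to one task.
Optimal: Rivera→Task T7 (63 min), Watson→Task T3 (28 min), Tanaka→Task T1 (76 min), Delgado→Task T5 (54 min) — total 63+28+76+54 = 221 min.
Min-entry greedy (repeatedly take the single cheapest remaining cell) gives 222 min, worse by 1.
Next-best assignment: Rivera→Task T7, Watson→Task T3, Tanaka→Task T5, Delgado→Task T1 = 222 min.
No other one-to-one assignment undercuts 221 min.

Min total: 221 min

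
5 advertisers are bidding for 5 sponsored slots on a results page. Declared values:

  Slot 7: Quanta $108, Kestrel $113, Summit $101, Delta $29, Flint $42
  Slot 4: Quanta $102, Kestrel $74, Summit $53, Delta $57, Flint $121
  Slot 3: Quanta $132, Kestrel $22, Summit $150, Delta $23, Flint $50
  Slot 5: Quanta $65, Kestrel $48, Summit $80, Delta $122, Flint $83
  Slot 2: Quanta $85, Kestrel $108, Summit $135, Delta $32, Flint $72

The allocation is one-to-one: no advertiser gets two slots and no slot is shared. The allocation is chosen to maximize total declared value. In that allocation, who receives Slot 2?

Summit receives Slot 2.

Treat this as an assignment problem: match each advertiser to one slot.
Optimal: Quanta→Slot 3 ($132), Kestrel→Slot 7 ($113), Summit→Slot 2 ($135), Delta→Slot 5 ($122), Flint→Slot 4 ($121) — total 132+113+135+122+121 = $623.
Column-greedy (each slot in turn goes to its best remaining advertiser) gives $591, worse by 32.
Summit's own top slot is Slot 3 ($150), but forcing Summit→Slot 3 and reassigning the rest optimally gives only $609 — worse by 14.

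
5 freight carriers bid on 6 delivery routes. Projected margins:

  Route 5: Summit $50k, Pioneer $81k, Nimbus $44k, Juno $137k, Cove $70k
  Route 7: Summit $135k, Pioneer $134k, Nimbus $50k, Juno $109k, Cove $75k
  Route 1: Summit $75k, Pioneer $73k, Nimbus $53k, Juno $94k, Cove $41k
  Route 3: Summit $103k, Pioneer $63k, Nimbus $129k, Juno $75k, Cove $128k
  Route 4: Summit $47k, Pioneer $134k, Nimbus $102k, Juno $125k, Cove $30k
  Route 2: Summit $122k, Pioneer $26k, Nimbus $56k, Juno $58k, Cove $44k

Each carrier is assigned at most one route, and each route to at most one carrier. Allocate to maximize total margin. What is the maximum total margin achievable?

Maximum total: $623k

Optimal: Summit→Route 2 ($122k), Pioneer→Route 7 ($134k), Nimbus→Route 4 ($102k), Juno→Route 5 ($137k), Cove→Route 3 ($128k) — total 122+134+102+137+128 = $623k.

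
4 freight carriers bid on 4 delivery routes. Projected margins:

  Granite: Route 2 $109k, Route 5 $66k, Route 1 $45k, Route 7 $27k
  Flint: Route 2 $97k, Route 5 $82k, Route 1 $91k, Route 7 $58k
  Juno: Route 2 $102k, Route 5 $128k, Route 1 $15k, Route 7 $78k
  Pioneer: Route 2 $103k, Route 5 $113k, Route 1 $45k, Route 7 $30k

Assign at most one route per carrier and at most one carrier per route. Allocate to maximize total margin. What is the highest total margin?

Maximum total: $391k

Optimal: Granite→Route 2 ($109k), Flint→Route 1 ($91k), Juno→Route 7 ($78k), Pioneer→Route 5 ($113k) — total 109+91+78+113 = $391k.
Max-entry greedy (repeatedly take the single best remaining cell) gives $358k, worse by 33.
Swapping Pioneer↔Juno (Pioneer→Route 7 $30k, Juno→Route 5 $128k) loses 33.
No other one-to-one assignment exceeds $391k.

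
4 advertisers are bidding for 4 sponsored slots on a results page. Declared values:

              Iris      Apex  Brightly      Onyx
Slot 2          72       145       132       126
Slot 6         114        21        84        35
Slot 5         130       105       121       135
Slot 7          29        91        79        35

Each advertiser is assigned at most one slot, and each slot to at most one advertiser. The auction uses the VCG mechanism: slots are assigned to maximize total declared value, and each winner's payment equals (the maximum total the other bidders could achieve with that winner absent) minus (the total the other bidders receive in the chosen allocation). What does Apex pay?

Efficient allocation: Iris→Slot 6 ($114), Apex→Slot 2 ($145), Brightly→Slot 7 ($79), Onyx→Slot 5 ($135); total welfare W = $473.
Apex receives Slot 2 at value $145, so the others get W − 145 = $328.
Without Apex: best allocation of the remaining 3 bidders over all 4 slots is Iris→Slot 6 ($114), Brightly→Slot 2 ($132), Onyx→Slot 5 ($135), total $381.
VCG payment = (others' best without Apex) − (others' welfare with Apex) = 381 − 328 = $53.

Apex pays $53.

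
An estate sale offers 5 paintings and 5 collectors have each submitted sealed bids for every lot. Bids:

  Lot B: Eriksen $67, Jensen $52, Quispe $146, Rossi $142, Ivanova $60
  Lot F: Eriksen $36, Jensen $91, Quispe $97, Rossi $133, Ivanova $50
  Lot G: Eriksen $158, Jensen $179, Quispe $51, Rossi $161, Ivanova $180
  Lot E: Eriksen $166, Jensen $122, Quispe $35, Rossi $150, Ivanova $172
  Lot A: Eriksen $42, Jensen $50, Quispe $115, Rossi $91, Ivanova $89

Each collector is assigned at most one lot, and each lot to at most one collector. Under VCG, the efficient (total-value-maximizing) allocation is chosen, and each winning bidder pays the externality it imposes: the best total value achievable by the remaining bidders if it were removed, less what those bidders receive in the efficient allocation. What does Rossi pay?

Rossi pays $3.

Efficient allocation: Eriksen→Lot E ($166), Jensen→Lot G ($179), Quispe→Lot B ($146), Rossi→Lot F ($133), Ivanova→Lot A ($89); total welfare W = $713.
Rossi receives Lot F at value $133, so the others get W − 133 = $580.
Without Rossi: best allocation of the remaining 4 bidders over all 5 lots is Eriksen→Lot E ($166), Jensen→Lot F ($91), Quispe→Lot B ($146), Ivanova→Lot G ($180), total $583.
VCG payment = (others' best without Rossi) − (others' welfare with Rossi) = 583 − 580 = $3.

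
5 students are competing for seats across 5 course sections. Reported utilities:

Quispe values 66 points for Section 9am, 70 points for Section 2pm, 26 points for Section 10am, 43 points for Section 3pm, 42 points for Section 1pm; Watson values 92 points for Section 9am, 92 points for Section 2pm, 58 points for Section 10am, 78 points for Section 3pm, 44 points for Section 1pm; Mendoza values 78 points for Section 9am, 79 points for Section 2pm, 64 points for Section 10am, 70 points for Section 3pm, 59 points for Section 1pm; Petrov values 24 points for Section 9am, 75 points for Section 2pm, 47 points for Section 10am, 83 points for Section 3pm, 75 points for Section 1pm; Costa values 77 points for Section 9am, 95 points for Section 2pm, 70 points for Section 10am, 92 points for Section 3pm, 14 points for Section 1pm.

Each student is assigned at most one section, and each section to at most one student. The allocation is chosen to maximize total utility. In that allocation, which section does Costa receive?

Costa receives Section 3pm.

Optimal: Quispe→Section 2pm (70 points), Watson→Section 9am (92 points), Mendoza→Section 10am (64 points), Petrov→Section 1pm (75 points), Costa→Section 3pm (92 points) — total 70+92+64+75+92 = 393 points.
Max-entry greedy (repeatedly take the single best remaining cell) gives 376 points, worse by 17.
No other one-to-one assignment exceeds 393 points.
Costa's own top section is Section 2pm (95 points), but forcing Costa→Section 2pm and reassigning the rest optimally gives only 378 points — worse by 15.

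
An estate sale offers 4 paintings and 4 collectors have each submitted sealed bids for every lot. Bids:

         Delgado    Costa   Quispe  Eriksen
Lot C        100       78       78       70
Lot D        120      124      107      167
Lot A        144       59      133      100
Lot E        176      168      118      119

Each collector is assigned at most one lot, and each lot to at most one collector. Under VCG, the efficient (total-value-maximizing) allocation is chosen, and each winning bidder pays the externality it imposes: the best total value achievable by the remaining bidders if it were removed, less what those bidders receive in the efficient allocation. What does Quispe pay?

Quispe pays $44.

Efficient allocation: Delgado→Lot C ($100), Costa→Lot E ($168), Quispe→Lot A ($133), Eriksen→Lot D ($167); total welfare W = $568.
Quispe receives Lot A at value $133, so the others get W − 133 = $435.
Without Quispe: best allocation of the remaining 3 bidders over all 4 lots is Delgado→Lot A ($144), Costa→Lot E ($168), Eriksen→Lot D ($167), total $479.
VCG payment = (others' best without Quispe) − (others' welfare with Quispe) = 479 − 435 = $44.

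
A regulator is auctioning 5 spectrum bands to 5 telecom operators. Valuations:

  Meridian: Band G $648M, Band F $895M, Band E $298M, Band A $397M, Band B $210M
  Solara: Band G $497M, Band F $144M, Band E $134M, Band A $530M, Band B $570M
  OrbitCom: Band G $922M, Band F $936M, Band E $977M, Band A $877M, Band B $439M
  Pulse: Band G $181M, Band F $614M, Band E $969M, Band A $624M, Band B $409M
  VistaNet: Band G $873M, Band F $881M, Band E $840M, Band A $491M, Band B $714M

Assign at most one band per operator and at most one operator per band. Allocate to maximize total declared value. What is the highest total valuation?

This is a one-to-one assignment (maximum-weight bipartite matching).
Optimal: Meridian→Band F ($895M), Solara→Band B ($570M), OrbitCom→Band A ($877M), Pulse→Band E ($969M), VistaNet→Band G ($873M) — total 895+570+877+969+873 = $4184M.
Column-greedy (each band in turn goes to its best remaining operator) gives $4030M, worse by 154.
Next-best assignment: Meridian→Band F, Solara→Band A, OrbitCom→Band G, Pulse→Band E, VistaNet→Band B = $4030M.
Swapping Pulse↔VistaNet (Pulse→Band G $181M, VistaNet→Band E $840M) loses 821.

Max total: $4184M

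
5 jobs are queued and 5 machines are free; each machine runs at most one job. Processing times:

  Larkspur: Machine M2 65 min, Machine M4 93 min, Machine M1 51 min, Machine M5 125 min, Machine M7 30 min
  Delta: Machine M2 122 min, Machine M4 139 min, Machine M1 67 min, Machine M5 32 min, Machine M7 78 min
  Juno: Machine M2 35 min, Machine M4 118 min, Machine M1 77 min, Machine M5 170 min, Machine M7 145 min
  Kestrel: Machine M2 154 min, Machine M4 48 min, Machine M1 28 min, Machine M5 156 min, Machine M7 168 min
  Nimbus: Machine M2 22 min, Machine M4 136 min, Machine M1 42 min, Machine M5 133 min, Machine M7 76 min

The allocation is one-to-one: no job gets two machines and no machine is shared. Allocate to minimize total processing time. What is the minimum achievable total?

Minimum total: 187 min

Optimal: Larkspur→Machine M7 (30 min), Delta→Machine M5 (32 min), Juno→Machine M2 (35 min), Kestrel→Machine M4 (48 min), Nimbus→Machine M1 (42 min) — total 30+32+35+48+42 = 187 min.
Next-best assignment: Larkspur→Machine M7, Delta→Machine M5, Juno→Machine M1, Kestrel→Machine M4, Nimbus→Machine M2 = 209 min.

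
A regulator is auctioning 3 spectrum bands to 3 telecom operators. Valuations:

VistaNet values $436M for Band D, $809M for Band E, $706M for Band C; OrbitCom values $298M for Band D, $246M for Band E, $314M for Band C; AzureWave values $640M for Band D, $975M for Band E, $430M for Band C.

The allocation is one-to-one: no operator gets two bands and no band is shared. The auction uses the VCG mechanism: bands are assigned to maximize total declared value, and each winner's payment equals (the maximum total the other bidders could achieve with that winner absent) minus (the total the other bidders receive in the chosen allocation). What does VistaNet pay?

VistaNet pays $16M.

Efficient allocation: VistaNet→Band C ($706M), OrbitCom→Band D ($298M), AzureWave→Band E ($975M); total welfare W = $1979M.
VistaNet receives Band C at value $706M, so the others get W − 706 = $1273M.
Without VistaNet: best allocation of the remaining 2 bidders over all 3 bands is OrbitCom→Band C ($314M), AzureWave→Band E ($975M), total $1289M.
VCG payment = (others' best without VistaNet) − (others' welfare with VistaNet) = 1289 − 1273 = $16M.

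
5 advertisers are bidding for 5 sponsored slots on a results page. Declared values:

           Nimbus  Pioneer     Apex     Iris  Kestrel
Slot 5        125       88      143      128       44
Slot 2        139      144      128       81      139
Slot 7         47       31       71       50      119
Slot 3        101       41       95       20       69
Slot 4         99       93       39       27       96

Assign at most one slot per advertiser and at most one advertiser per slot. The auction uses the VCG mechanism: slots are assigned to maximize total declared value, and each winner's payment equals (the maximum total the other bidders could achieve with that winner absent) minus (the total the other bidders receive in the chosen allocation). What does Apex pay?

Apex pays $2.

Efficient allocation: Nimbus→Slot 4 ($99), Pioneer→Slot 2 ($144), Apex→Slot 3 ($95), Iris→Slot 5 ($128), Kestrel→Slot 7 ($119); total welfare W = $585.
Apex receives Slot 3 at value $95, so the others get W − 95 = $490.
Without Apex: best allocation of the remaining 4 bidders over all 5 slots is Nimbus→Slot 3 ($101), Pioneer→Slot 2 ($144), Iris→Slot 5 ($128), Kestrel→Slot 7 ($119), total $492.
VCG payment = (others' best without Apex) − (others' welfare with Apex) = 492 − 490 = $2.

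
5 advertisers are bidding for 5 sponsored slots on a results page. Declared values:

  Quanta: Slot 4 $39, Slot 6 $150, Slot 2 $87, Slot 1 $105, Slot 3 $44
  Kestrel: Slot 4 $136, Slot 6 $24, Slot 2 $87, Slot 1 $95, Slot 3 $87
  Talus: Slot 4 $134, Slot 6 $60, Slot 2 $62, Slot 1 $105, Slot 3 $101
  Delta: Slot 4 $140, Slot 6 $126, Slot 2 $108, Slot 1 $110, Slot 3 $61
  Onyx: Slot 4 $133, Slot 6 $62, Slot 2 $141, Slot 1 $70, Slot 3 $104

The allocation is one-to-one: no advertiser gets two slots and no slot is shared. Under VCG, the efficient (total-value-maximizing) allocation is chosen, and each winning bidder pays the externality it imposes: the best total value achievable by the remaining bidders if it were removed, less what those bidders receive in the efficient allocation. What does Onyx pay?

Efficient allocation: Quanta→Slot 6 ($150), Kestrel→Slot 4 ($136), Talus→Slot 3 ($101), Delta→Slot 1 ($110), Onyx→Slot 2 ($141); total welfare W = $638.
Onyx receives Slot 2 at value $141, so the others get W − 141 = $497.
Without Onyx: best allocation of the remaining 4 bidders over all 5 slots is Quanta→Slot 6 ($150), Kestrel→Slot 4 ($136), Talus→Slot 1 ($105), Delta→Slot 2 ($108), total $499.
VCG payment = (others' best without Onyx) − (others' welfare with Onyx) = 499 − 497 = $2.

Onyx pays $2.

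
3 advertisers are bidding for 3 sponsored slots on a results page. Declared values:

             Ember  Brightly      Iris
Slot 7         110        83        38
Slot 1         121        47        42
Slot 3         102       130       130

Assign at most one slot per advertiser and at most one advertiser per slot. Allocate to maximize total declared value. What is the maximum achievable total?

Max total: $334

Optimal: Ember→Slot 1 ($121), Brightly→Slot 7 ($83), Iris→Slot 3 ($130) — total 121+83+130 = $334.
Max-entry greedy (repeatedly take the single best remaining cell) gives $289, worse by 45.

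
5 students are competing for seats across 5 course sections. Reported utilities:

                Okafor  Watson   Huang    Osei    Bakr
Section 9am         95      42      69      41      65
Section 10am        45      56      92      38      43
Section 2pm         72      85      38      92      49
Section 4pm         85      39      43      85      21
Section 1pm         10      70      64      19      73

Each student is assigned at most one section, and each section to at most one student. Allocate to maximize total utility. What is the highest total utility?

Maximum total: 430 points

This is a one-to-one assignment (maximum-weight bipartite matching).
Optimal: Okafor→Section 9am (95 points), Watson→Section 2pm (85 points), Huang→Section 10am (92 points), Osei→Section 4pm (85 points), Bakr→Section 1pm (73 points) — total 95+85+92+85+73 = 430 points.
Column-greedy (each section in turn goes to its best remaining student) gives 391 points, worse by 39.
Next-best assignment: Okafor→Section 4pm, Watson→Section 1pm, Huang→Section 10am, Osei→Section 2pm, Bakr→Section 9am = 404 points.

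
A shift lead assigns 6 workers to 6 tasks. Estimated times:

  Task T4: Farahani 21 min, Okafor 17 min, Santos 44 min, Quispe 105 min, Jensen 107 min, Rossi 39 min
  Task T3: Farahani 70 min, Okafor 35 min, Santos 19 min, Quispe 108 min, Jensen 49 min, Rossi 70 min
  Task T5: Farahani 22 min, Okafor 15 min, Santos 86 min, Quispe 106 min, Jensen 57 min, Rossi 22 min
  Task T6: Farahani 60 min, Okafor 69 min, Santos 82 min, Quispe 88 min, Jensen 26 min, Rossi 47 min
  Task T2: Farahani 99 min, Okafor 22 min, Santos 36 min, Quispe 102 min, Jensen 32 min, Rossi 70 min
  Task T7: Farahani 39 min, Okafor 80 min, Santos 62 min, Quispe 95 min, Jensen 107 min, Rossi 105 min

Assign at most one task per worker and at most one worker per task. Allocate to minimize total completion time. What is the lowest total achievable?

This is the linear assignment problem.
Optimal: Farahani→Task T4 (21 min), Okafor→Task T2 (22 min), Santos→Task T3 (19 min), Quispe→Task T7 (95 min), Jensen→Task T6 (26 min), Rossi→Task T5 (22 min) — total 21+22+19+95+26+22 = 205 min.
Min-entry greedy (repeatedly take the single cheapest remaining cell) gives 246 min, worse by 41.
No other one-to-one assignment undercuts 205 min.

Minimum total: 205 min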